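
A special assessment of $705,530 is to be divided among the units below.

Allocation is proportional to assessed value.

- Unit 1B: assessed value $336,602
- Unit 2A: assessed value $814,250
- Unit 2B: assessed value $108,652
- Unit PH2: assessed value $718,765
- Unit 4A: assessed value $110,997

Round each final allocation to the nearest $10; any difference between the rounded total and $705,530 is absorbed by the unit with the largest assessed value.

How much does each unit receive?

Combined assessed value = 336,602 + 814,250 + 108,652 + 718,765 + 110,997 = 2,089,266.
Proportional shares: Unit 1B 113,668.06; Unit 2A 274,966.33; Unit 2B 36,690.99; Unit PH2 242,721.74; Unit 4A 37,482.88.
At nearest $10: Unit 1B $113,670; Unit 2A $274,970; Unit 2B $36,690; Unit PH2 $242,720; Unit 4A $37,480. Sum = $705,530.
Sum already equals the total — no adjustment.

Unit 1B: $113,670; Unit 2A: $274,970; Unit 2B: $36,690; Unit PH2: $242,720; Unit 4A: $37,480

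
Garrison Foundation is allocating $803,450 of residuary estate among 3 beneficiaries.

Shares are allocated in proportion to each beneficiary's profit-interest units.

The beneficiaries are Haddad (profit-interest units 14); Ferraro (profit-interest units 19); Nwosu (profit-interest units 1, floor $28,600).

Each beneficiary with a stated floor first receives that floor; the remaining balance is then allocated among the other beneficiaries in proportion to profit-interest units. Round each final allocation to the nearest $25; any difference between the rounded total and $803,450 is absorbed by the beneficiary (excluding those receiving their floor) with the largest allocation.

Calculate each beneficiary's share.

Haddad: $328,725; Ferraro: $446,125; Nwosu: $28,600

Fund the minimums — Nwosu $28,600. Balance $774,850.
Balance split over remaining profit-interest units 33: Haddad 328,724.24 → $328,725; Ferraro 446,125.76 → $446,125.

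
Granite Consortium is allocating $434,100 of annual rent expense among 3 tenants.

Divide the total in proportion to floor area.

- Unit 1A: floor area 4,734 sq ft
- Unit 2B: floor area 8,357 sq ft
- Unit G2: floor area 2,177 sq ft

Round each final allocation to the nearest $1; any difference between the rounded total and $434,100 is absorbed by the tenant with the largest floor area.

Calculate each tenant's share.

Unit 1A: $134,597 | Unit 2B: $237,607 | Unit G2: $61,896

Combined floor area = 15,268.
Raw shares: Unit 1A 4,734/15,268 × $434,100 = 134,597.16; Unit 2B 8,357/15,268 × $434,100 = 237,606.35; Unit G2 2,177/15,268 × $434,100 = 61,896.496.
At nearest $1: Unit 1A $134,597; Unit 2B $237,606; Unit G2 $61,896. Sum = $434,099.
Difference $434,100 − $434,099 = +$1 applied to largest floor area (Unit 2B): Unit 2B becomes $237,607.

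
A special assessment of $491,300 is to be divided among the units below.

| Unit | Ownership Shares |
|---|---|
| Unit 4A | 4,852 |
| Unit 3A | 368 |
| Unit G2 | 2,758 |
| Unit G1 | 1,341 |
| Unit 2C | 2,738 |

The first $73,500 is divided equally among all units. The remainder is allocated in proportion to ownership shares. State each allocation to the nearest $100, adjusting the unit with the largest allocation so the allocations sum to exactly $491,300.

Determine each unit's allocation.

First tranche $73,500 split equally: $14,700 each.
Remainder $417,800 by ownership shares (total 12,057): Unit 4A 168,131.84 → $168,100; Unit 3A 12,751.96 → $12,800; Unit G2 95,570.41 → $95,600; Unit G1 46,468.42 → $46,500; Unit 2C 94,877.37 → $94,900.
Rounding difference −$100 on remainder applied to Unit 4A.
Totals: Unit 4A $14,700 + $168,000 = $182,700; Unit 3A $14,700 + $12,800 = $27,500; Unit G2 $14,700 + $95,600 = $110,300; Unit G1 $14,700 + $46,500 = $61,200; Unit 2C $14,700 + $94,900 = $109,600.

Unit 4A: $182,700; Unit 3A: $27,500; Unit G2: $110,300; Unit G1: $61,200; Unit 2C: $109,600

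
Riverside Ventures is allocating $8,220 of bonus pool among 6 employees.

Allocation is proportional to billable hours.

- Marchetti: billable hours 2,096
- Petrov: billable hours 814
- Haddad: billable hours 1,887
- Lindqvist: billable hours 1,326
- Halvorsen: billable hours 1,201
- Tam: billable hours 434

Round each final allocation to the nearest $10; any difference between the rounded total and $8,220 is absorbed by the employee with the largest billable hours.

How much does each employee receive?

Billable hours total: 2,096 + 814 + 1,887 + 1,326 + 1,201 + 434 = 7,758.
Pro-rata amounts: Marchetti 2,220.82; Petrov 862.47; Haddad 1,999.37; Lindqvist 1,404.97; Halvorsen 1,272.52; Tam 459.85.
At nearest $10: Marchetti $2,220; Petrov $860; Haddad $2,000; Lindqvist $1,400; Halvorsen $1,270; Tam $460. Sum = $8,210.
Difference $8,220 − $8,210 = +$10 applied to largest billable hours (Marchetti): Marchetti becomes $2,230.

Marchetti: $2,230 · Petrov: $860 · Haddad: $2,000 · Lindqvist: $1,400 · Halvorsen: $1,270 · Tam: $460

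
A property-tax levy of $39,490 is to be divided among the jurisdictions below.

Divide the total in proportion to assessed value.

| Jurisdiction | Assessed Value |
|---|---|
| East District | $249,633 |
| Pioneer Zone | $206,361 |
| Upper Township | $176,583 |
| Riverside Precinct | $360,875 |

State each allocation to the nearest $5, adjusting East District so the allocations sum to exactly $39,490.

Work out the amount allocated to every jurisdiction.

Sum of assessed value: 993,452.
Unrounded shares: East District 249,633/993,452 × $39,490 = 9,922.98; Pioneer Zone 206,361/993,452 × $39,490 = 8,202.91; Upper Township 176,583/993,452 × $39,490 = 7,019.22; Riverside Precinct 360,875/993,452 × $39,490 = 14,344.88.
After rounding ($5): East District $9,925; Pioneer Zone $8,205; Upper Township $7,020; Riverside Precinct $14,345. Sum = $39,495.
Difference $39,490 − $39,495 = −$5 applied to East District: East District becomes $9,920.

East District: $9,920 | Pioneer Zone: $8,205 | Upper Township: $7,020 | Riverside Precinct: $14,345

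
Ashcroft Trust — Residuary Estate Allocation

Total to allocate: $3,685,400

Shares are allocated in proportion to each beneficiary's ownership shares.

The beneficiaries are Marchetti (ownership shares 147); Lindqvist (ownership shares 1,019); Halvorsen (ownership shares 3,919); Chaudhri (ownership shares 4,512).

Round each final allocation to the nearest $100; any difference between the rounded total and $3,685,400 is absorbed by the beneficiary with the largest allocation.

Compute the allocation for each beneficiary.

Sum of ownership shares: 9,597.
Pro-rata amounts: Marchetti 147/9,597 × $3,685,400 = 56,450.33; Lindqvist 1,019/9,597 × $3,685,400 = 391,312.14; Halvorsen 3,919/9,597 × $3,685,400 = 1,504,958.07; Chaudhri 4,512/9,597 × $3,685,400 = 1,732,679.46.
Rounded to nearest $100: Marchetti $56,500; Lindqvist $391,300; Halvorsen $1,505,000; Chaudhri $1,732,700. Sum = $3,685,500.
Difference $3,685,400 − $3,685,500 = −$100 applied to largest allocation (Chaudhri): Chaudhri becomes $1,732,600.

Marchetti: $56,500; Lindqvist: $391,300; Halvorsen: $1,505,000; Chaudhri: $1,732,600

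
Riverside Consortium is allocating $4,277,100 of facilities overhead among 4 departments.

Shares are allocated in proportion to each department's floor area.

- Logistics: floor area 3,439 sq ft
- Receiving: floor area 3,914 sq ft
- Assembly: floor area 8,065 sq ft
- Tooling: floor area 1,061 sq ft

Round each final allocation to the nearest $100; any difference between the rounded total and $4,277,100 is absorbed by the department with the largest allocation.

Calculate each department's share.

Logistics: $892,600; Receiving: $1,015,900; Assembly: $2,093,200; Tooling: $275,400

Combined floor area = 16,479.
Proportional shares: Logistics 3,439/16,479 × $4,277,100 = 892,587.35; Receiving 3,914/16,479 × $4,277,100 = 1,015,872.89; Assembly 8,065/16,479 × $4,277,100 = 2,093,258.78; Tooling 1,061/16,479 × $4,277,100 = 275,380.98.
After rounding ($100): Logistics $892,600; Receiving $1,015,900; Assembly $2,093,300; Tooling $275,400. Sum = $4,277,200.
Difference $4,277,100 − $4,277,200 = −$100 applied to largest allocation (Assembly): Assembly becomes $2,093,200.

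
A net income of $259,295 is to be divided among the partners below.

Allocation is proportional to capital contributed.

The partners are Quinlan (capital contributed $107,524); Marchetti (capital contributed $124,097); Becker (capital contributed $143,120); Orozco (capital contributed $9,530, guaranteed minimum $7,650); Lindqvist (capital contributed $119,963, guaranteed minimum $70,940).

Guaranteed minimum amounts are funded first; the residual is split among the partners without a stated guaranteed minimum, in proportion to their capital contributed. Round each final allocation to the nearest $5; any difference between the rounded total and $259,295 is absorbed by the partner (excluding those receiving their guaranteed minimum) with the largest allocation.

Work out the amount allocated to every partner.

Quinlan: $51,850 · Marchetti: $59,840 · Becker: $69,015 · Orozco: $7,650 · Lindqvist: $70,940

Guaranteed amounts: Orozco $7,650; Lindqvist $70,940. Residual $180,705.
Residual split over remaining capital contributed 374,741: Quinlan 51,849.48 → $51,850; Marchetti 59,841.19 → $59,840; Becker 69,014.33 → $69,015.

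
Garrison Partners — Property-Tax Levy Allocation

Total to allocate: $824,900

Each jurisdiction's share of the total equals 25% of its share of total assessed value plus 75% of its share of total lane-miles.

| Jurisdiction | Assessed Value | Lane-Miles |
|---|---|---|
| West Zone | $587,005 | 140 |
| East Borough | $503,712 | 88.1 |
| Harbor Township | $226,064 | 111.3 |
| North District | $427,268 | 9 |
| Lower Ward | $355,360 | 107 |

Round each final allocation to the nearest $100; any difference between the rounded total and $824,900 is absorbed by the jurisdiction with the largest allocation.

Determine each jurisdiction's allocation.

Totals — assessed value 2,099,409, lane-miles 455.4.
Combined weights (25% assessed value + 75% lane-miles): West Zone 0.3005; East Borough 0.2051; Harbor Township 0.2102; North District 0.0657; Lower Ward 0.2185.
Proportional shares: West Zone 247,855.85; East Borough 169,166.22; Harbor Township 173,410.77; North District 54,197.33; Lower Ward 180,269.83.
At nearest $100: West Zone $247,900; East Borough $169,200; Harbor Township $173,400; North District $54,200; Lower Ward $180,300. Sum = $825,000.
Difference $824,900 − $825,000 = −$100 applied to largest allocation (West Zone): West Zone becomes $247,800.

West Zone: $247,800 · East Borough: $169,200 · Harbor Township: $173,400 · North District: $54,200 · Lower Ward: $180,300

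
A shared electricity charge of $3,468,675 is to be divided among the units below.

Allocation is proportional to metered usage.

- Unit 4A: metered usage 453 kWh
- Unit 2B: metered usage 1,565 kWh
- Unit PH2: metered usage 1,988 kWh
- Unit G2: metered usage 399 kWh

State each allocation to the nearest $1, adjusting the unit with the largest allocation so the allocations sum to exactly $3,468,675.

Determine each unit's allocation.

Combined metered usage = 4,405.
Proportional shares: Unit 4A 453/4,405 × $3,468,675 = 356,710.51; Unit 2B 1,565/4,405 × $3,468,675 = 1,232,344.24; Unit PH2 1,988/4,405 × $3,468,675 = 1,565,431.53; Unit G2 399/4,405 × $3,468,675 = 314,188.72.
After rounding ($1): Unit 4A $356,711; Unit 2B $1,232,344; Unit PH2 $1,565,432; Unit G2 $314,189. Sum = $3,468,676.
Difference $3,468,675 − $3,468,676 = −$1 applied to largest allocation (Unit PH2): Unit PH2 becomes $1,565,431.

Unit 4A: $356,711; Unit 2B: $1,232,344; Unit PH2: $1,565,431; Unit G2: $314,189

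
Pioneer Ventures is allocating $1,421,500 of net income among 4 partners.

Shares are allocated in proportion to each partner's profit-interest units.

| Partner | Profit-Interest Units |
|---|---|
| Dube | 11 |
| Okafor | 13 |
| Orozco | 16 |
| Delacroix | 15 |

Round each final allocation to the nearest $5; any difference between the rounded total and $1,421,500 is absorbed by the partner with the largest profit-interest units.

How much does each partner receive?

Dube: $284,300 · Okafor: $335,990 · Orozco: $413,530 · Delacroix: $387,680

Sum of profit-interest units: 55.
Pro-rata amounts: Dube 11/55 × $1,421,500 = 284,300.00; Okafor 13/55 × $1,421,500 = 335,990.91; Orozco 16/55 × $1,421,500 = 413,527.27; Delacroix 15/55 × $1,421,500 = 387,681.82.
After rounding ($5): Dube $284,300; Okafor $335,990; Orozco $413,525; Delacroix $387,680. Sum = $1,421,495.
Difference $1,421,500 − $1,421,495 = +$5 applied to largest profit-interest units (Orozco): Orozco becomes $413,530.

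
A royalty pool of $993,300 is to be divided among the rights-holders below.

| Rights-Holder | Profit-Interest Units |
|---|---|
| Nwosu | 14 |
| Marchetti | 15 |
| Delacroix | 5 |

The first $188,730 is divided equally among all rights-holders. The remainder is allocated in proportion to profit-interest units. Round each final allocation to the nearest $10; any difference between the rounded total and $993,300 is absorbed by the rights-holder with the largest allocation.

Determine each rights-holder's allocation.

First tranche $188,730 split equally: $62,910 each.
Remainder $804,570 by profit-interest units (total 34): Nwosu 331,293.53 → $331,290; Marchetti 354,957.35 → $354,960; Delacroix 118,319.12 → $118,320.
Totals: Nwosu $62,910 + $331,290 = $394,200; Marchetti $62,910 + $354,960 = $417,870; Delacroix $62,910 + $118,320 = $181,230.

Nwosu: $394,200 · Marchetti: $417,870 · Delacroix: $181,230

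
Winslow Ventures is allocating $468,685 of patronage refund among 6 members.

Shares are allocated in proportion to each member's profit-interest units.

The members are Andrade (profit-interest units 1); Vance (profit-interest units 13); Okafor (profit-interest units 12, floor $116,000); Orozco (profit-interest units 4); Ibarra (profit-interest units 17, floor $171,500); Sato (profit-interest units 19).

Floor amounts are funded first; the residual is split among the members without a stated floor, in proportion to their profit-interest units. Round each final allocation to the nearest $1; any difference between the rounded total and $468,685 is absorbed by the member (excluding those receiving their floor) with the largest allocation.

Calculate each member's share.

Minimums first: Okafor $116,000; Ibarra $171,500. Residual $181,185.
Residual split over remaining profit-interest units 37: Andrade 4,896.89 → $4,897; Vance 63,659.59 → $63,660; Orozco 19,587.57 → $19,588; Sato 93,040.95 → $93,041.
Rounding difference −$1 applied to Sato → $93,040.

Andrade: $4,897 · Vance: $63,660 · Okafor: $116,000 · Orozco: $19,588 · Ibarra: $171,500 · Sato: $93,040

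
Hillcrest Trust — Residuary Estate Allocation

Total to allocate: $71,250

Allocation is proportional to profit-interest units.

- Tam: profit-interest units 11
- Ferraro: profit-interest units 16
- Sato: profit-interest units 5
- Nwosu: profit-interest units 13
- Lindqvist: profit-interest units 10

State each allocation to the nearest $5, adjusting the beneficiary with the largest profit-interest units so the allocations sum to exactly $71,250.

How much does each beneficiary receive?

Tam: $14,250 | Ferraro: $20,730 | Sato: $6,475 | Nwosu: $16,840 | Lindqvist: $12,955

Combined profit-interest units = 11 + 16 + 5 + 13 + 10 = 55.
Unrounded shares: Tam 14,250.00; Ferraro 20,727.27; Sato 6,477.27; Nwosu 16,840.91; Lindqvist 12,954.55.
At nearest $5: Tam $14,250; Ferraro $20,725; Sato $6,475; Nwosu $16,840; Lindqvist $12,955. Sum = $71,245.
Difference $71,250 − $71,245 = +$5 applied to largest profit-interest units (Ferraro): Ferraro becomes $20,730.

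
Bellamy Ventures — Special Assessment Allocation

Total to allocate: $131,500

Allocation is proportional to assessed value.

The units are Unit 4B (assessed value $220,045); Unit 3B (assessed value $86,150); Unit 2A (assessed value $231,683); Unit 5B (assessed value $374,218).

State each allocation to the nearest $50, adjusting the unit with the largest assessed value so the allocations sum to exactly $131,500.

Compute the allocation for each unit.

Unit 4B: $31,700 | Unit 3B: $12,400 | Unit 2A: $33,400 | Unit 5B: $54,000

Combined assessed value = 912,096.
Pro-rata amounts: Unit 4B 220,045/912,096 × $131,500 = 31,724.64; Unit 3B 86,150/912,096 × $131,500 = 12,420.54; Unit 2A 231,683/912,096 × $131,500 = 33,402.53; Unit 5B 374,218/912,096 × $131,500 = 53,952.29.
Rounded to nearest $50: Unit 4B $31,700; Unit 3B $12,400; Unit 2A $33,400; Unit 5B $53,950. Sum = $131,450.
Difference $131,500 − $131,450 = +$50 applied to largest assessed value (Unit 5B): Unit 5B becomes $54,000.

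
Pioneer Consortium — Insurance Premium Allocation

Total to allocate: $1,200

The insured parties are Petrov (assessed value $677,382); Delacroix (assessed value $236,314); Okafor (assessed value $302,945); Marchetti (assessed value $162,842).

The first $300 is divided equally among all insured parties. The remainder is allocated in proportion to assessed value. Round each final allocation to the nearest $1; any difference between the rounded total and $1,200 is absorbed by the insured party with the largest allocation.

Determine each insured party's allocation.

First tranche $300 split equally: $75 each.
Remainder $900 by assessed value (total 1,379,483): Petrov 441.94 → $442; Delacroix 154.18 → $154; Okafor 197.65 → $198; Marchetti 106.24 → $106.
Totals: Petrov $75 + $442 = $517; Delacroix $75 + $154 = $229; Okafor $75 + $198 = $273; Marchetti $75 + $106 = $181.

Petrov: $517; Delacroix: $229; Okafor: $273; Marchetti: $181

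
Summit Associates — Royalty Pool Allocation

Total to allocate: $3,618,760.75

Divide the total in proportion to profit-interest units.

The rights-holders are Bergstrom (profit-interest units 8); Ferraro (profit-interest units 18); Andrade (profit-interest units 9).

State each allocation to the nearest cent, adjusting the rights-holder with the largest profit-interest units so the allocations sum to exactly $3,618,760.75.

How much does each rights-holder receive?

Bergstrom: $827,145.31 | Ferraro: $1,861,076.96 | Andrade: $930,538.48

Combined profit-interest units = 8 + 18 + 9 = 35.
Proportional shares: Bergstrom 827,145.3143; Ferraro 1,861,076.9571; Andrade 930,538.4786.
At nearest cent: Bergstrom $827,145.31; Ferraro $1,861,076.96; Andrade $930,538.48. Sum = $3,618,760.75.
No rounding difference to absorb.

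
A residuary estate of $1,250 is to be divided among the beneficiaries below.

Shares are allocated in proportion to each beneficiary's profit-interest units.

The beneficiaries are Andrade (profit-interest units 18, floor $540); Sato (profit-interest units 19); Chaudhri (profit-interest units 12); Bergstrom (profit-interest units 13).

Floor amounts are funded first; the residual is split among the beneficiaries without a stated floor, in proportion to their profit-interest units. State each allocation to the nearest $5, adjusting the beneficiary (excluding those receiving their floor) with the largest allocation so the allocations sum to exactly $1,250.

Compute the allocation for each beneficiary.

Andrade: $540 · Sato: $305 · Chaudhri: $195 · Bergstrom: $210

Minimums first: Andrade $540. Balance $710.
Balance split over remaining profit-interest units 44: Sato 306.59 → $305; Chaudhri 193.64 → $195; Bergstrom 209.77 → $210.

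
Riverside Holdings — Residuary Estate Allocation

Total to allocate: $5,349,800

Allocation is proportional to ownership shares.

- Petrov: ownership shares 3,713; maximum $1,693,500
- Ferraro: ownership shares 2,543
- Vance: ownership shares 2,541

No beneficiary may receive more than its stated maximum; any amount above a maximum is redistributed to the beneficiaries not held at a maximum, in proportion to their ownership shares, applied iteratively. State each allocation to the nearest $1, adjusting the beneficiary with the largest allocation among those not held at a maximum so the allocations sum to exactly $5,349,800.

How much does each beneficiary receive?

Petrov: $1,693,500 | Ferraro: $1,828,869 | Vance: $1,827,431

Sum of ownership shares: 8,797.
Proportional shares (ignoring caps): Petrov 2,258,020.62; Ferraro 1,546,497.83; Vance 1,545,281.55.
Capped: Petrov ($1,693,500); residual $3,656,300 reallocated over remaining ownership shares 5,084.
Remaining shares: Ferraro 1,828,869.18 → $1,828,869; Vance 1,827,430.82 → $1,827,431.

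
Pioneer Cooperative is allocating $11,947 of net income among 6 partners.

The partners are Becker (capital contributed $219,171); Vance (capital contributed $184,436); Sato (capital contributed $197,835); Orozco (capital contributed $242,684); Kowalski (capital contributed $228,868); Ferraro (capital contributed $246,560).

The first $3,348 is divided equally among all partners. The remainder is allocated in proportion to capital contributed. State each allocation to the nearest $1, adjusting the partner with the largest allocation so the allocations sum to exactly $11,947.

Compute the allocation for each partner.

$3,348 shared equally gives $558 per partner.
Remainder $8,599 by capital contributed (total 1,319,554): Becker 1,428.25 → $1,428; Vance 1,201.89 → $1,202; Sato 1,289.21 → $1,289; Orozco 1,581.47 → $1,581; Kowalski 1,491.44 → $1,491; Ferraro 1,606.73 → $1,607.
Rounding difference +$1 on remainder applied to Ferraro.
Totals: Becker $558 + $1,428 = $1,986; Vance $558 + $1,202 = $1,760; Sato $558 + $1,289 = $1,847; Orozco $558 + $1,581 = $2,139; Kowalski $558 + $1,491 = $2,049; Ferraro $558 + $1,608 = $2,166.

Becker: $1,986; Vance: $1,760; Sato: $1,847; Orozco: $2,139; Kowalski: $2,049; Ferraro: $2,166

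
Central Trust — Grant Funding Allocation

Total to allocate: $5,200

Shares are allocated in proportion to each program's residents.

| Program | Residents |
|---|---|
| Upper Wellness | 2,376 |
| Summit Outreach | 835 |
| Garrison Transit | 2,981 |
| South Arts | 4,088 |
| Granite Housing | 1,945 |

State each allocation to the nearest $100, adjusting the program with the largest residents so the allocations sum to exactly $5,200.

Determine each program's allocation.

Total residents = 2,376 + 835 + 2,981 + 4,088 + 1,945 = 12,225.
Pro-rata amounts: Upper Wellness 1,010.65; Summit Outreach 355.17; Garrison Transit 1,267.99; South Arts 1,738.86; Granite Housing 827.32.
After rounding ($100): Upper Wellness $1,000; Summit Outreach $400; Garrison Transit $1,300; South Arts $1,700; Granite Housing $800. Sum = $5,200.
Rounded total matches; no reconciliation needed.

Upper Wellness: $1,000; Summit Outreach: $400; Garrison Transit: $1,300; South Arts: $1,700; Granite Housing: $800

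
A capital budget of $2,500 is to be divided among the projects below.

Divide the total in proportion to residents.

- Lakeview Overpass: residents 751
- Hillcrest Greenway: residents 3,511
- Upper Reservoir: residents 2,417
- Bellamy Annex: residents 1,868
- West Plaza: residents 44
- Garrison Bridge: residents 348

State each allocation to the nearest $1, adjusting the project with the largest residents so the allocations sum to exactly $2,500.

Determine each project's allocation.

Combined residents = 8,939.
Proportional shares: Lakeview Overpass 751/8,939 × $2,500 = 210.03; Hillcrest Greenway 3,511/8,939 × $2,500 = 981.93; Upper Reservoir 2,417/8,939 × $2,500 = 675.97; Bellamy Annex 1,868/8,939 × $2,500 = 522.43; West Plaza 44/8,939 × $2,500 = 12.31; Garrison Bridge 348/8,939 × $2,500 = 97.33.
At nearest $1: Lakeview Overpass $210; Hillcrest Greenway $982; Upper Reservoir $676; Bellamy Annex $522; West Plaza $12; Garrison Bridge $97. Sum = $2,499.
Difference $2,500 − $2,499 = +$1 applied to largest residents (Hillcrest Greenway): Hillcrest Greenway becomes $983.

Lakeview Overpass: $210 · Hillcrest Greenway: $983 · Upper Reservoir: $676 · Bellamy Annex: $522 · West Plaza: $12 · Garrison Bridge: $97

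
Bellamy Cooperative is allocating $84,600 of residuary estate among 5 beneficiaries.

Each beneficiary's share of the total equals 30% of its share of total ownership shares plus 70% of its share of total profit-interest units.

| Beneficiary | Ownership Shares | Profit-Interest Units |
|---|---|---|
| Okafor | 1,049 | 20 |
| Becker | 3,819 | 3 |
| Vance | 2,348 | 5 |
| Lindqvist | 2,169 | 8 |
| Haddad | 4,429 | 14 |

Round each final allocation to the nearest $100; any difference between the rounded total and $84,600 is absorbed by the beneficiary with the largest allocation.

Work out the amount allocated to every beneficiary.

Ownership shares total 13,814; profit-interest units total 50.
Combined weights (30% ownership shares + 70% profit-interest units): Okafor 0.3028; Becker 0.1249; Vance 0.1210; Lindqvist 0.1591; Haddad 0.2922.
Pro-rata amounts: Okafor 25,615.29; Becker 10,569.72; Vance 10,235.90; Lindqvist 13,460.23; Haddad 24,718.85.
At nearest $100: Okafor $25,600; Becker $10,600; Vance $10,200; Lindqvist $13,500; Haddad $24,700. Sum = $84,600.
No rounding difference to absorb.

Okafor: $25,600 | Becker: $10,600 | Vance: $10,200 | Lindqvist: $13,500 | Haddad: $24,700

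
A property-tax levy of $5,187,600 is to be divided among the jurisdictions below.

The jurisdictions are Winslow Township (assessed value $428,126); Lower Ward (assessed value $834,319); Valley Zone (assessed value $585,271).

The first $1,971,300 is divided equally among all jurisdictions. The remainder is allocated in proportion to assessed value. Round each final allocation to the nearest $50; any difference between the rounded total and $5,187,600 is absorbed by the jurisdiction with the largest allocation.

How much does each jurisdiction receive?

Winslow Township: $1,402,350; Lower Ward: $2,109,350; Valley Zone: $1,675,900

$1,971,300 shared equally gives $657,100 per jurisdiction.
Remainder $3,216,300 by assessed value (total 1,847,716): Winslow Township 745,234.47 → $745,250; Lower Ward 1,452,290.40 → $1,452,300; Valley Zone 1,018,775.13 → $1,018,800.
Rounding difference −$50 on remainder applied to Lower Ward.
Totals: Winslow Township $657,100 + $745,250 = $1,402,350; Lower Ward $657,100 + $1,452,250 = $2,109,350; Valley Zone $657,100 + $1,018,800 = $1,675,900.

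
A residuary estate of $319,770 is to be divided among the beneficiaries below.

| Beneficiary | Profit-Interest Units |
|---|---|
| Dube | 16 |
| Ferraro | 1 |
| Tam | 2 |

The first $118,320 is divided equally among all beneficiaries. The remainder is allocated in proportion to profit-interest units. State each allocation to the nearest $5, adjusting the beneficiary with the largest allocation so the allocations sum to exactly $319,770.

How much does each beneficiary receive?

First tranche $118,320 split equally: $39,440 each.
Remainder $201,450 by profit-interest units (total 19): Dube 169,642.11 → $169,640; Ferraro 10,602.63 → $10,605; Tam 21,205.26 → $21,205.
Totals: Dube $39,440 + $169,640 = $209,080; Ferraro $39,440 + $10,605 = $50,045; Tam $39,440 + $21,205 = $60,645.

Dube: $209,080 | Ferraro: $50,045 | Tam: $60,645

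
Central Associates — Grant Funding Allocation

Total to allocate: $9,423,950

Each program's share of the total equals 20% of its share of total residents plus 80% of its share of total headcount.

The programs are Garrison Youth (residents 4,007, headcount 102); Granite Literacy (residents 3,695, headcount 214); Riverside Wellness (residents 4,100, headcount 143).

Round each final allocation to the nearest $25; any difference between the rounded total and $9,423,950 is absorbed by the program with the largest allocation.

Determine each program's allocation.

Residents total 11,802; headcount total 459.
Combined weights (20% residents + 80% headcount): Garrison Youth 0.2457; Granite Literacy 0.4356; Riverside Wellness 0.3187.
Proportional shares: Garrison Youth 2,315,290.39; Granite Literacy 4,105,084.45; Riverside Wellness 3,003,575.16.
At nearest $25: Garrison Youth $2,315,300; Granite Literacy $4,105,075; Riverside Wellness $3,003,575. Sum = $9,423,950.
Rounded total matches; no reconciliation needed.

Garrison Youth: $2,315,300 · Granite Literacy: $4,105,075 · Riverside Wellness: $3,003,575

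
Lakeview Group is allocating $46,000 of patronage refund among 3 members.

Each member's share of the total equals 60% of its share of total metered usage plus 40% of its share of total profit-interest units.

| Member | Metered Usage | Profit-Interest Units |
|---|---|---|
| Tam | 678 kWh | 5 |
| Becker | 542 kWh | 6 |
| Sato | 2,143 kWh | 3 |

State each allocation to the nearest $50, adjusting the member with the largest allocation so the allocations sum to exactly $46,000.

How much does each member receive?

Totals — metered usage 3,363, profit-interest units 14.
Combined weights (60% metered usage + 40% profit-interest units): Tam 0.2638; Becker 0.2681; Sato 0.4681.
Proportional shares: Tam 12,135.75; Becker 12,333.89; Sato 21,530.37.
At nearest $50: Tam $12,150; Becker $12,350; Sato $21,550. Sum = $46,050.
Difference $46,000 − $46,050 = −$50 applied to largest allocation (Sato): Sato becomes $21,500.

Tam: $12,150 · Becker: $12,350 · Sato: $21,500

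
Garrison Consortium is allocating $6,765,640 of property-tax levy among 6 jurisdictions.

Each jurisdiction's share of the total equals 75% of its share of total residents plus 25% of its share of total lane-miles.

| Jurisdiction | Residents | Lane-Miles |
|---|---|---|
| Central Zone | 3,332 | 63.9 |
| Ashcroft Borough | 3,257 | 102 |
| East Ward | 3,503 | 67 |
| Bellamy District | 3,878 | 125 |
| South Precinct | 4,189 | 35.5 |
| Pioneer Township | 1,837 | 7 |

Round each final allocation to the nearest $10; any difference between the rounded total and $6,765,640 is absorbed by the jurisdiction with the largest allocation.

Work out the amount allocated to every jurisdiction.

Residents total 19,996; lane-miles total 400.4.
Composite weights (75% residents + 25% lane-miles): Central Zone 0.1649; Ashcroft Borough 0.1858; East Ward 0.1732; Bellamy District 0.2235; South Precinct 0.1793; Pioneer Township 0.0733.
Pro-rata amounts: Central Zone 1,115,468.64; Ashcroft Borough 1,257,382.33; East Ward 1,171,957.32; Bellamy District 1,512,127.60; South Precinct 1,212,972.75; Pioneer Township 495,731.36.
After rounding ($10): Central Zone $1,115,470; Ashcroft Borough $1,257,380; East Ward $1,171,960; Bellamy District $1,512,130; South Precinct $1,212,970; Pioneer Township $495,730. Sum = $6,765,640.
No rounding difference to absorb.

Central Zone: $1,115,470 | Ashcroft Borough: $1,257,380 | East Ward: $1,171,960 | Bellamy District: $1,512,130 | South Precinct: $1,212,970 | Pioneer Township: $495,730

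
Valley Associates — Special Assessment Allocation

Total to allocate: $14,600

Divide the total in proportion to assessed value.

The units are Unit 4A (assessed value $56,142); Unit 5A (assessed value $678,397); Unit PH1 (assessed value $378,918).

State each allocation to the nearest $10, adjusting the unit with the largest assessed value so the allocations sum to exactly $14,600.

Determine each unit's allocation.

Unit 4A: $740 | Unit 5A: $8,890 | Unit PH1: $4,970

Combined assessed value = 1,113,457.
Proportional shares: Unit 4A 56,142/1,113,457 × $14,600 = 736.15; Unit 5A 678,397/1,113,457 × $14,600 = 8,895.36; Unit PH1 378,918/1,113,457 × $14,600 = 4,968.49.
Rounded to nearest $10: Unit 4A $740; Unit 5A $8,900; Unit PH1 $4,970. Sum = $14,610.
Difference $14,600 − $14,610 = −$10 applied to largest assessed value (Unit 5A): Unit 5A becomes $8,890.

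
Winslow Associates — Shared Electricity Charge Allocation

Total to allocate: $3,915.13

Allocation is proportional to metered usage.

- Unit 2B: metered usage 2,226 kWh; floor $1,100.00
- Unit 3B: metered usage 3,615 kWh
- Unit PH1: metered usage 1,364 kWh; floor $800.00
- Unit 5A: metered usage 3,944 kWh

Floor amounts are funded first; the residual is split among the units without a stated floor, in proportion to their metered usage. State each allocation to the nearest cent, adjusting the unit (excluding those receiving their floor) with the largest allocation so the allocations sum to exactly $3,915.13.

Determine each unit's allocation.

Guaranteed amounts: Unit 2B $1,100.00; Unit PH1 $800.00. Residual $2,015.13.
Residual split over remaining metered usage 7,559: Unit 3B 963.7115 → $963.71; Unit 5A 1,051.4185 → $1,051.42.

Unit 2B: $1,100.00 | Unit 3B: $963.71 | Unit PH1: $800.00 | Unit 5A: $1,051.42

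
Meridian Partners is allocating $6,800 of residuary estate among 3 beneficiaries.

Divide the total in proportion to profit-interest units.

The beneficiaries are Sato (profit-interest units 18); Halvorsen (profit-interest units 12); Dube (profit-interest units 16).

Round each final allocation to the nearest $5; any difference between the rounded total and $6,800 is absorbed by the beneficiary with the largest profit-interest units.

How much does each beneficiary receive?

Sato: $2,660 · Halvorsen: $1,775 · Dube: $2,365

Sum of profit-interest units: 18 + 12 + 16 = 46.
Proportional shares: Sato 2,660.87; Halvorsen 1,773.91; Dube 2,365.22.
At nearest $5: Sato $2,660; Halvorsen $1,775; Dube $2,365. Sum = $6,800.
Rounded total matches; no reconciliation needed.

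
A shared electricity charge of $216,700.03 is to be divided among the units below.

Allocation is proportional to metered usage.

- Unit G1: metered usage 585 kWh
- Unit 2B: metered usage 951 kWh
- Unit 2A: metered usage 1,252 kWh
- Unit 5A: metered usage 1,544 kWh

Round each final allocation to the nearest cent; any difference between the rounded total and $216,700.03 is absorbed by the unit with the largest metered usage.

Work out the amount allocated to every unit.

Unit G1: $29,263.51 · Unit 2B: $47,571.96 · Unit 2A: $62,628.91 · Unit 5A: $77,235.65

Combined metered usage = 585 + 951 + 1,252 + 1,544 = 4,332.
Pro-rata amounts: Unit G1 29,263.5082; Unit 2B 47,571.9595; Unit 2A 62,628.9099; Unit 5A 77,235.6524.
After rounding (cent): Unit G1 $29,263.51; Unit 2B $47,571.96; Unit 2A $62,628.91; Unit 5A $77,235.65. Sum = $216,700.03.
Sum already equals the total — no adjustment.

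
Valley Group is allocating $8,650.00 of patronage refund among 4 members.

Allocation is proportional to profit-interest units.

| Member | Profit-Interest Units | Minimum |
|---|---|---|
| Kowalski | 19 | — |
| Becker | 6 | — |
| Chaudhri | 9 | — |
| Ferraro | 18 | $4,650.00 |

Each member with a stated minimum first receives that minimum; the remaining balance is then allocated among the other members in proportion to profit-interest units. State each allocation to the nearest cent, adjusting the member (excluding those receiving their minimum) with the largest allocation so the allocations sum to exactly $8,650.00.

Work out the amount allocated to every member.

Guaranteed amounts: Ferraro $4,650.00. Residual $4,000.00.
Residual split over remaining profit-interest units 34: Kowalski 2,235.2941 → $2,235.29; Becker 705.8824 → $705.88; Chaudhri 1,058.8235 → $1,058.82.
Rounding difference +$0.01 applied to Kowalski → $2,235.30.

Kowalski: $2,235.30 | Becker: $705.88 | Chaudhri: $1,058.82 | Ferraro: $4,650.00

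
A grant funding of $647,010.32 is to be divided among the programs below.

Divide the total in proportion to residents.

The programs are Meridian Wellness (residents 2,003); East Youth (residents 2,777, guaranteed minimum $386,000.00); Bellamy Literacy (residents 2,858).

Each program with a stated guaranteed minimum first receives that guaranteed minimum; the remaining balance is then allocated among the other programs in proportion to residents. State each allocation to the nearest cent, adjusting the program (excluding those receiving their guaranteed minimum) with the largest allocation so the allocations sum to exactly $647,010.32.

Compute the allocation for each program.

Meridian Wellness: $107,550.64 | East Youth: $386,000.00 | Bellamy Literacy: $153,459.68

Guaranteed amounts: East Youth $386,000.00. Residual $261,010.32.
Residual split over remaining residents 4,861: Meridian Wellness 107,550.6420 → $107,550.64; Bellamy Literacy 153,459.6780 → $153,459.68.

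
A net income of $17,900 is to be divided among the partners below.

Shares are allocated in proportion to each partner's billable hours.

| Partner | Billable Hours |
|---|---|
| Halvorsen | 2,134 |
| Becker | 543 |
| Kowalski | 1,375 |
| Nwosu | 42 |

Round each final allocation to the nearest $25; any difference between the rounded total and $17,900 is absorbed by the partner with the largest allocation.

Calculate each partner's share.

Halvorsen: $9,350 · Becker: $2,375 · Kowalski: $6,000 · Nwosu: $175

Sum of billable hours: 4,094.
Pro-rata amounts: Halvorsen 2,134/4,094 × $17,900 = 9,330.39; Becker 543/4,094 × $17,900 = 2,374.13; Kowalski 1,375/4,094 × $17,900 = 6,011.85; Nwosu 42/4,094 × $17,900 = 183.63.
At nearest $25: Halvorsen $9,325; Becker $2,375; Kowalski $6,000; Nwosu $175. Sum = $17,875.
Difference $17,900 − $17,875 = +$25 applied to largest allocation (Halvorsen): Halvorsen becomes $9,350.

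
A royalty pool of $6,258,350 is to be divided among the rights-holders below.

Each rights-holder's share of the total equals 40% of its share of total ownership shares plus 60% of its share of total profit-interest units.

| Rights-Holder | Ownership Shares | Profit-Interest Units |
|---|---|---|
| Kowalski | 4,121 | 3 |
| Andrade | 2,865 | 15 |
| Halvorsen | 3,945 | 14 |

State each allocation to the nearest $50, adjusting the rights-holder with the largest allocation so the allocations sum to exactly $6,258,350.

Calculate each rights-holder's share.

Kowalski: $1,295,800 · Andrade: $2,416,300 · Halvorsen: $2,546,250

Totals — ownership shares 10,931, profit-interest units 32.
Blended shares (40% ownership shares + 60% profit-interest units): Kowalski 0.2071; Andrade 0.3861; Halvorsen 0.4069.
Unrounded shares: Kowalski 1,295,794.34; Andrade 2,416,282.89; Halvorsen 2,546,272.76.
At nearest $50: Kowalski $1,295,800; Andrade $2,416,300; Halvorsen $2,546,250. Sum = $6,258,350.
Rounded total matches; no reconciliation needed.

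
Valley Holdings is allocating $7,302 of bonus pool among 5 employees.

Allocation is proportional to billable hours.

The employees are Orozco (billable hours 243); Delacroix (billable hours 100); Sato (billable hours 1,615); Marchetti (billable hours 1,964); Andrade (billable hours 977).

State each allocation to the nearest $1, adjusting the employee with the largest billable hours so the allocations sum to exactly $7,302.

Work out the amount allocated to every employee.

Sum of billable hours: 243 + 100 + 1,615 + 1,964 + 977 = 4,899.
Proportional shares: Orozco 362.19; Delacroix 149.05; Sato 2,407.17; Marchetti 2,927.36; Andrade 1,456.23.
Rounded to nearest $1: Orozco $362; Delacroix $149; Sato $2,407; Marchetti $2,927; Andrade $1,456. Sum = $7,301.
Difference $7,302 − $7,301 = +$1 applied to largest billable hours (Marchetti): Marchetti becomes $2,928.

Orozco: $362 · Delacroix: $149 · Sato: $2,407 · Marchetti: $2,928 · Andrade: $1,456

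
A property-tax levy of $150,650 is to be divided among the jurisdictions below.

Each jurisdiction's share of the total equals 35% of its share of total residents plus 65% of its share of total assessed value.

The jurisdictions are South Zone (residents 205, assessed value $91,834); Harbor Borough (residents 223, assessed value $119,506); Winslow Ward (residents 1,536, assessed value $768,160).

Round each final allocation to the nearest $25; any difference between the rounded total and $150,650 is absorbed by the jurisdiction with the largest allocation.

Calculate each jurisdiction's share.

Residents total 1,964; assessed value total 979,500.
Blended shares (35% residents + 65% assessed value): South Zone 0.0975; Harbor Borough 0.1190; Winslow Ward 0.7835.
Unrounded shares: South Zone 14,684.46; Harbor Borough 17,934.12; Winslow Ward 118,031.42.
Rounded to nearest $25: South Zone $14,675; Harbor Borough $17,925; Winslow Ward $118,025. Sum = $150,625.
Difference $150,650 − $150,625 = +$25 applied to largest allocation (Winslow Ward): Winslow Ward becomes $118,050.

South Zone: $14,675 · Harbor Borough: $17,925 · Winslow Ward: $118,050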